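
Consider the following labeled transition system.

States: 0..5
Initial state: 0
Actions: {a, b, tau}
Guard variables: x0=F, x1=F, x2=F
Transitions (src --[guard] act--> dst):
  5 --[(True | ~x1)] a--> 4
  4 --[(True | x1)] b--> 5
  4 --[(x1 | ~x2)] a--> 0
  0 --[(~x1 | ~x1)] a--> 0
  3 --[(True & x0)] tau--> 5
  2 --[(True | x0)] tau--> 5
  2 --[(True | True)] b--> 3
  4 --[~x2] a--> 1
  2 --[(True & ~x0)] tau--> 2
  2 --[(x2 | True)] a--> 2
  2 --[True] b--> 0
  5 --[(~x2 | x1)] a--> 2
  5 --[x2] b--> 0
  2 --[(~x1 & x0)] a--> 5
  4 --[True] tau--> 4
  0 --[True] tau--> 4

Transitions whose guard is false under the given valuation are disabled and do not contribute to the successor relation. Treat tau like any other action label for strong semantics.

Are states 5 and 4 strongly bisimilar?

Answer: NOT BISIMILAR

Working:
Bisimulation quotient by refinement:
  π0 = {{0,1,2,3,4,5}}
  π1 = {{0},{1,3},{2,4},{5}}
  π2 = {{0},{1,3},{2},{4},{5}}
Fixed point at round 3; 5 class(es).
class of 5: {5}; class of 4: {4}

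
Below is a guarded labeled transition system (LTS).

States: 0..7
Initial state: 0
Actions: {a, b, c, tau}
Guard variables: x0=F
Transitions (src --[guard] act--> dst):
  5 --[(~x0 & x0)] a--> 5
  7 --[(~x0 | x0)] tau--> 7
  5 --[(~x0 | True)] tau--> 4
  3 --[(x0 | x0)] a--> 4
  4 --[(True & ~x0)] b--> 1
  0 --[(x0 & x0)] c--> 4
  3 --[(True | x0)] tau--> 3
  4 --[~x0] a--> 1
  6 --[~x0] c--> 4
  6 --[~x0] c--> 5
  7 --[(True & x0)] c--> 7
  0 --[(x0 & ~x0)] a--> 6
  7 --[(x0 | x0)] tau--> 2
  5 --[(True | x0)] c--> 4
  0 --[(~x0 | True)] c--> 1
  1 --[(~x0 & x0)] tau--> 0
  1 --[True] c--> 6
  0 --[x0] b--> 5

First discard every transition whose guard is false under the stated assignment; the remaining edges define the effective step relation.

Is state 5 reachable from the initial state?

After dropping false guards: 10 live edges.
L0 = {0}
L1 = {1}  total {0,1}
L2 = {6}  total {0,1,6}
L3 = {4,5}  total {0,1,4,5,6}
Reachable = {0,1,4,5,6}
witness 5: c·c·c

Answer: REACHABLE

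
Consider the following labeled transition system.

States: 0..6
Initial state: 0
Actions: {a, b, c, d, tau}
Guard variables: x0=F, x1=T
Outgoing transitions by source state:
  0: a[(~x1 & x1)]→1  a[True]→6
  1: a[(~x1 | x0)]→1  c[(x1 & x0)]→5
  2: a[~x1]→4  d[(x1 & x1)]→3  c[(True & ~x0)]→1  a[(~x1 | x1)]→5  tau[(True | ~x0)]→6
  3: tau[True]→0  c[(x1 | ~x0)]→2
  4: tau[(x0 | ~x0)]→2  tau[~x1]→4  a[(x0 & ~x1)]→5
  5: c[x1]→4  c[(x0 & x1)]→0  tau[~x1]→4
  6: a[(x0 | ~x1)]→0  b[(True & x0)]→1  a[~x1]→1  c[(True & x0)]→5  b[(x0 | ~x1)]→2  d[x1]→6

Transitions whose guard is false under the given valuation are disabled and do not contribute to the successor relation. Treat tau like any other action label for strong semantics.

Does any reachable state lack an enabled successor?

Answer: DEADLOCK-FREE

Trace:
Reach set: {0,6}
  0: a→6  [1 exit(s)]
  6: d→6  [1 exit(s)]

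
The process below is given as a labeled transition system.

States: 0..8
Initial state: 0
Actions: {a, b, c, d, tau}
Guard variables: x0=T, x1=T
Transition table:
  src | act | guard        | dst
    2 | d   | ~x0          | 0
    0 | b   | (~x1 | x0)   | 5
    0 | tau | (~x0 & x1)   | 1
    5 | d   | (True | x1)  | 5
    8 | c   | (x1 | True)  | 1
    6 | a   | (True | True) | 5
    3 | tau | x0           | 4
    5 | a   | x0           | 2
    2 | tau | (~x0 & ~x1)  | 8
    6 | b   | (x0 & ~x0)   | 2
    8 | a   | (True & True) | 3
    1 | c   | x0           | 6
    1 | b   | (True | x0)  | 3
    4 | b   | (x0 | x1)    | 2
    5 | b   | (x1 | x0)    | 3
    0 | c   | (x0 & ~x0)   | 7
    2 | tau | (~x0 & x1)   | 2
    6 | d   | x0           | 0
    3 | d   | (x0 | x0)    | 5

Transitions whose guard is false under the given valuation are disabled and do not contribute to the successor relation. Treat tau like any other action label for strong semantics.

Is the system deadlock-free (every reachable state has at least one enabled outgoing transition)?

Reach set: {0,2,3,4,5}
  0: b→5  [1 exit(s)]
  2: ∅  [STUCK]
  3: d→5  tau→4  [2 exit(s)]
  4: b→2  [1 exit(s)]
  5: a→2  b→3  d→5  [3 exit(s)]
Path to 2: b·a

Answer: DEADLOCK at state 2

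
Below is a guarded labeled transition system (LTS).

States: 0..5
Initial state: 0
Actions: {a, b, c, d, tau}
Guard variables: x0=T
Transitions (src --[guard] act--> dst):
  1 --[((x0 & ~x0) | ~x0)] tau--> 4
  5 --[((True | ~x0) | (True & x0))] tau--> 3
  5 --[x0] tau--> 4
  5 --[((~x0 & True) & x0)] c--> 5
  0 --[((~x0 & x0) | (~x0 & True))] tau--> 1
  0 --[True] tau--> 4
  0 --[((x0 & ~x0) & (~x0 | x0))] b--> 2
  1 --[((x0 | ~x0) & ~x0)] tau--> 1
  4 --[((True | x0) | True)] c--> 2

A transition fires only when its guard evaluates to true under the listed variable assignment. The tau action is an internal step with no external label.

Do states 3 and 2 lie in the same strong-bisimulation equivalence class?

Answer: BISIMILAR

Analysis:
Bisimulation quotient by refinement:
  π0 = {{0,1,2,3,4,5}}
  π1 = {{0,5},{1,2,3},{4}}
  π2 = {{0},{1,2,3},{4},{5}}
stable after 3 split(s): 4 block(s)
3∈{1,2,3}, 2∈{1,2,3}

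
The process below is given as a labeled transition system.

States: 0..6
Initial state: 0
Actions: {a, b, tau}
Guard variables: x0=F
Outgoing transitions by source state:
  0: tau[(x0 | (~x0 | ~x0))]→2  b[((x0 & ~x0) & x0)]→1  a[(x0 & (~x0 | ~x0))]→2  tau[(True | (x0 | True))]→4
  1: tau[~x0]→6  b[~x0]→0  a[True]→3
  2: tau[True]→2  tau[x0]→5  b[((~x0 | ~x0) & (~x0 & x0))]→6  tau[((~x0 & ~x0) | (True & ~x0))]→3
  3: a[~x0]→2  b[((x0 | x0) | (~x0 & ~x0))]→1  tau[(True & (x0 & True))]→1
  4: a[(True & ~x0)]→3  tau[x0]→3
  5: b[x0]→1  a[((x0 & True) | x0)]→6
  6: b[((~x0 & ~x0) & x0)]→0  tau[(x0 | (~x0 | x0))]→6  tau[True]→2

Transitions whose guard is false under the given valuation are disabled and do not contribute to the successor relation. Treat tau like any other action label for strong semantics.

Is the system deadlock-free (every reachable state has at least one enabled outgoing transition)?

Answer: DEADLOCK-FREE

Trace:
Reach set: {0,1,2,3,4,6}
  0: tau→2  tau→4  [deg 2]
  1: a→3  b→0  tau→6  [deg 3]
  2: tau→2  tau→3  [deg 2]
  3: a→2  b→1  [deg 2]
  4: a→3  [deg 1]
  6: tau→2  tau→6  [deg 2]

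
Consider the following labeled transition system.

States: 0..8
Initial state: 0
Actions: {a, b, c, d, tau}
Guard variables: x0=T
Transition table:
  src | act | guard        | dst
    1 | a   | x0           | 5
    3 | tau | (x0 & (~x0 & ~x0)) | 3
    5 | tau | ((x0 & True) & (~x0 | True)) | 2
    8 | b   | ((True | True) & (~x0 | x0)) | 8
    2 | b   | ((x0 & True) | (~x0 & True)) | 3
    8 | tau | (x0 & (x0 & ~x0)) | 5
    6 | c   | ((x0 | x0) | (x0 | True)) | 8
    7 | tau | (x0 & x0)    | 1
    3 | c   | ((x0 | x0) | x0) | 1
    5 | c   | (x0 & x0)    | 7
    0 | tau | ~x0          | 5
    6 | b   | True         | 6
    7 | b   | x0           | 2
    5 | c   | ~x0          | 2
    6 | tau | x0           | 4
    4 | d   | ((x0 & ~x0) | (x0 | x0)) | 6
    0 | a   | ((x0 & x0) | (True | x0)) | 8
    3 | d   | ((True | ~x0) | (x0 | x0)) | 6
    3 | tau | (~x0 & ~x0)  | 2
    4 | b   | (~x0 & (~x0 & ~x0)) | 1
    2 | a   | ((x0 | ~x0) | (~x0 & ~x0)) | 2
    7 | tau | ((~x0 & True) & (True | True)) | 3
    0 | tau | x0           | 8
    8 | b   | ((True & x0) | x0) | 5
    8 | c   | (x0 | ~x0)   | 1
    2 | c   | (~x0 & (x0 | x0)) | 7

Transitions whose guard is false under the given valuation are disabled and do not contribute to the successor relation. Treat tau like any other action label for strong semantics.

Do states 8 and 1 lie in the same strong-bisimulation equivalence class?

Answer: NOT BISIMILAR

Trace:
Refine partition for ~:
  π0 = {{0,1,2,3,4,5,6,7,8}}
  π1 = {{0},{1},{2},{3},{4},{5},{6},{7},{8}}
stable after 2 split(s): 9 block(s)
8∈{8}, 1∈{1}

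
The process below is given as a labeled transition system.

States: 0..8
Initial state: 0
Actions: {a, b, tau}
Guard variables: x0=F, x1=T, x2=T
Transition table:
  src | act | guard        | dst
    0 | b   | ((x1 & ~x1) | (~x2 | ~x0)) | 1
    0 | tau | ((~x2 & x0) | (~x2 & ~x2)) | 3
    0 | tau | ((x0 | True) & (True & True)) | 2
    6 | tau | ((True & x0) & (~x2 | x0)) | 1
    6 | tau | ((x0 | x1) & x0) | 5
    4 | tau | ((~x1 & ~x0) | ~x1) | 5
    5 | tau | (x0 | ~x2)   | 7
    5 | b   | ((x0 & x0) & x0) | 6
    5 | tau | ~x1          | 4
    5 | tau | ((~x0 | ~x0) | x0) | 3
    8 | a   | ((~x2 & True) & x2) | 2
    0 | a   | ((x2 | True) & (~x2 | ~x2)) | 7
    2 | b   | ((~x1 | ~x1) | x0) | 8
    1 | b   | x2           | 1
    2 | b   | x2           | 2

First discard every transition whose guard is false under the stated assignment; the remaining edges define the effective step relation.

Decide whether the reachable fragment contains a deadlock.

Answer: DEADLOCK-FREE

Analysis:
Reach set: {0,1,2}
  0: b→1  tau→2  [2 exit(s)]
  1: b→1  [1 exit(s)]
  2: b→2  [1 exit(s)]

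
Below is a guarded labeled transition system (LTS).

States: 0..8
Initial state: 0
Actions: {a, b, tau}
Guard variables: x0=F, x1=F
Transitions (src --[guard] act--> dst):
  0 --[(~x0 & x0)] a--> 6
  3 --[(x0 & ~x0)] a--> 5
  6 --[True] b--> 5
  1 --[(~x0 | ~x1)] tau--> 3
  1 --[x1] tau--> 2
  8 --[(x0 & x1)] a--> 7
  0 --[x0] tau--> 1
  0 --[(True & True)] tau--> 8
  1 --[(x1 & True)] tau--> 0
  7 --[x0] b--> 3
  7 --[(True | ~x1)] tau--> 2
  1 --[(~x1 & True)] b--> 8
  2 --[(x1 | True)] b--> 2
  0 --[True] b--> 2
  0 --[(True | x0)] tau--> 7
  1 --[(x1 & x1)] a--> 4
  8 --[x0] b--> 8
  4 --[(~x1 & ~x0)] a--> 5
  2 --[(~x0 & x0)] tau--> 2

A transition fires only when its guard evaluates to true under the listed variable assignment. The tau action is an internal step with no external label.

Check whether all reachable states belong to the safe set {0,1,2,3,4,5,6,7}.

Inv-set: {0,1,2,3,4,5,6,7}
R = {0,2,7,8}
  0: safe
  2: safe
  7: safe
  8: outside
witness against invariant: tau → 8

Answer: INVARIANT VIOLATED at state 8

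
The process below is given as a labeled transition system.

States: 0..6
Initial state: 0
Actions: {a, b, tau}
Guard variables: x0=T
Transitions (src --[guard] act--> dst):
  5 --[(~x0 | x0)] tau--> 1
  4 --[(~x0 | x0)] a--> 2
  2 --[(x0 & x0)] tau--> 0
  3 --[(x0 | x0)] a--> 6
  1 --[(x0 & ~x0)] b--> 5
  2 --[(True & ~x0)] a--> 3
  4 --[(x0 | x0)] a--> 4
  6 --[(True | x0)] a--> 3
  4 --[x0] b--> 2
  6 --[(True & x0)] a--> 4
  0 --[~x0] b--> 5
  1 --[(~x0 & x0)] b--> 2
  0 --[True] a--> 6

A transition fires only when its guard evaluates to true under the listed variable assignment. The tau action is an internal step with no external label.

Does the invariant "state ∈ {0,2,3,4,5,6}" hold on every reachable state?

Safe = {0,2,3,4,5,6}
Reach set: {0,2,3,4,6}
  0: ✓
  2: ✓
  3: ✓
  4: ✓
  6: ✓

Answer: INVARIANT HOLDS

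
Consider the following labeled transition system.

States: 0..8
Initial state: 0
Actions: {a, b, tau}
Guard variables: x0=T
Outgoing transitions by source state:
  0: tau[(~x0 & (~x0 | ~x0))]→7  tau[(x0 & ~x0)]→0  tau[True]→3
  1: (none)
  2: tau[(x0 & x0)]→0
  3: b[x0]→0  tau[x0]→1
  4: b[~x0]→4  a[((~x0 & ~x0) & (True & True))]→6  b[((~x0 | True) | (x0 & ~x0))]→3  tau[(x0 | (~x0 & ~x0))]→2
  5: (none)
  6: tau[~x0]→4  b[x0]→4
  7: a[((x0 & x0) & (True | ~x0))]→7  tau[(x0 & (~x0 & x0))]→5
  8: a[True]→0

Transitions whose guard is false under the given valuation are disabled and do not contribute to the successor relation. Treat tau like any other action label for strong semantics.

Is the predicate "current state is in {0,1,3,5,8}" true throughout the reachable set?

Inv-set: {0,1,3,5,8}
Reach set: {0,1,3}
  0: ok
  1: ok
  3: ok

Answer: INVARIANT HOLDS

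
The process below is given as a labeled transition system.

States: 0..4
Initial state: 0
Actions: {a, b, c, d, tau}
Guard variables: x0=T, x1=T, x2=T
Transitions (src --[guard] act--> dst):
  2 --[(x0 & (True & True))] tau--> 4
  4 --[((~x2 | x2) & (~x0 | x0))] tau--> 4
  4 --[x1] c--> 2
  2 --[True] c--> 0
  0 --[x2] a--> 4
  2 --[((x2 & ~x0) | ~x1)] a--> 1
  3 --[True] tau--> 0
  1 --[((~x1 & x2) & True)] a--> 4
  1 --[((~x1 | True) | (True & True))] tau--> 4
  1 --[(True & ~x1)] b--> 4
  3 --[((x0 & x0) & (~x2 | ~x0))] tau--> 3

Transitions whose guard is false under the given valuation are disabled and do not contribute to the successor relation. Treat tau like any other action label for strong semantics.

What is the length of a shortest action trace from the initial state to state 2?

Answer: 2

Trace:
BFS to 2:
  Layer 0: {0}
  Layer 1: {4}
  Layer 2: {2}
2 enters at depth 2; path a·c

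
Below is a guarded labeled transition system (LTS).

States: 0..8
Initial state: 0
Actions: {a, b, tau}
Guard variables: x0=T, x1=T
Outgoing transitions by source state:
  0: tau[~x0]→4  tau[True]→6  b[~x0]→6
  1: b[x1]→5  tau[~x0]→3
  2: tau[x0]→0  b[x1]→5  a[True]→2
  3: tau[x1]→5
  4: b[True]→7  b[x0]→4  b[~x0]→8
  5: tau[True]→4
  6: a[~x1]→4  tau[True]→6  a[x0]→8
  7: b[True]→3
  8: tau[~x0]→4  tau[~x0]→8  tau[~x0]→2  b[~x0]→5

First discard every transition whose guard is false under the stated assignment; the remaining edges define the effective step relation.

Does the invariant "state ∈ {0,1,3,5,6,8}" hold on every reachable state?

Safe = {0,1,3,5,6,8}
Reach set: {0,6,8}
  0: ok
  6: ok
  8: ok

Answer: INVARIANT HOLDS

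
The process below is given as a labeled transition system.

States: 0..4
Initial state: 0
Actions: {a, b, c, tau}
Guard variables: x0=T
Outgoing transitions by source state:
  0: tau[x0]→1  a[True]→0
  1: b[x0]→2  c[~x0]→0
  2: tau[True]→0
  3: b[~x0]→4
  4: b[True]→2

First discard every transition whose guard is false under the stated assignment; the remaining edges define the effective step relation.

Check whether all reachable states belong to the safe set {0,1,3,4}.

Allowed set {0,1,3,4}
Reachable = {0,1,2}
  0: ok
  1: ok
  2: outside
witness against invariant: tau·b → 2

Answer: INVARIANT VIOLATED at state 2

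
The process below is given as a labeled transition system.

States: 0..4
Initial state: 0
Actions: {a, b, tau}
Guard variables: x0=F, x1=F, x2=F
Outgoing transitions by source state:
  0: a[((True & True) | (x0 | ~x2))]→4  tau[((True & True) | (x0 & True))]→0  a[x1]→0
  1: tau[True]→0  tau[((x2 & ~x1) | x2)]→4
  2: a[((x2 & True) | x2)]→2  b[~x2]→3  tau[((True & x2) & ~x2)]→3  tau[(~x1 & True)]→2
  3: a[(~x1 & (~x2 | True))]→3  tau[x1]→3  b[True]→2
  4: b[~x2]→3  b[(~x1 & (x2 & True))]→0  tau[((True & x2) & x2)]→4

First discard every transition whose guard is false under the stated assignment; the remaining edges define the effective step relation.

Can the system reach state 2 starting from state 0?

8 transition(s) survive guard evaluation.
L0 = {0}
L1 = {4}  total {0,4}
L2 = {3}  total {0,3,4}
L3 = {2}  total {0,2,3,4}
Reach set: {0,2,3,4}
witness 2: a·b·b

Answer: REACHABLE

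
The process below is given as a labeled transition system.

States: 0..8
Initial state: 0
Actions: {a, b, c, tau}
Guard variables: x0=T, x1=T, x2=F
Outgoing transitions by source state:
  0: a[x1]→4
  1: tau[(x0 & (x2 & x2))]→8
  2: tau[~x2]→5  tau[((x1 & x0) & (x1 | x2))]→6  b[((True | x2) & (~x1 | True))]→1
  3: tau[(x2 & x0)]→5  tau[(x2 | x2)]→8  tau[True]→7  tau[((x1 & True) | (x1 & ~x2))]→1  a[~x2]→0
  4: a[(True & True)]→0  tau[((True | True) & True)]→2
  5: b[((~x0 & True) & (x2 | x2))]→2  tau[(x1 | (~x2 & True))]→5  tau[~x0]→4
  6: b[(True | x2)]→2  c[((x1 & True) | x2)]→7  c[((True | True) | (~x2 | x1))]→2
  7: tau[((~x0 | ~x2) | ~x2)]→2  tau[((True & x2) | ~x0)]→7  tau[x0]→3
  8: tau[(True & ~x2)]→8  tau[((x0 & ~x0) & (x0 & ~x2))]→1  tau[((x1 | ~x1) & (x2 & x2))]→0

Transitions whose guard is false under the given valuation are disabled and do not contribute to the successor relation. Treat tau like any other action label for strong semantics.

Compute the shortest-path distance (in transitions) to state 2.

BFS to 2:
  depth 0: {0}
  depth 1: {4}
  depth 2: {2}
2 enters at depth 2; path a·tau

Answer: 2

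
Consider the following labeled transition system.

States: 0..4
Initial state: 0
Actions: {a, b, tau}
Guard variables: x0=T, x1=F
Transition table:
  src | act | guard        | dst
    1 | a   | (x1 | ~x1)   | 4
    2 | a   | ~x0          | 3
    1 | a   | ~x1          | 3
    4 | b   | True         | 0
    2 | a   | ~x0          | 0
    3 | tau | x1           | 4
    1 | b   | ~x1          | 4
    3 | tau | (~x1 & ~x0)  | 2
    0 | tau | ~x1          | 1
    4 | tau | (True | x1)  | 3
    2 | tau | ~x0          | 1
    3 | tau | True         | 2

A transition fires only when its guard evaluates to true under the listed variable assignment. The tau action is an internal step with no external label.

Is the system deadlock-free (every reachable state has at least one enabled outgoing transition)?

R = {0,1,2,3,4}
  0: tau→1  [1 out]
  1: a→3  a→4  b→4  [3 out]
  2: ∅  [STUCK]
  3: tau→2  [1 out]
  4: b→0  tau→3  [2 out]
witness 2: tau·a·tau

Answer: DEADLOCK at state 2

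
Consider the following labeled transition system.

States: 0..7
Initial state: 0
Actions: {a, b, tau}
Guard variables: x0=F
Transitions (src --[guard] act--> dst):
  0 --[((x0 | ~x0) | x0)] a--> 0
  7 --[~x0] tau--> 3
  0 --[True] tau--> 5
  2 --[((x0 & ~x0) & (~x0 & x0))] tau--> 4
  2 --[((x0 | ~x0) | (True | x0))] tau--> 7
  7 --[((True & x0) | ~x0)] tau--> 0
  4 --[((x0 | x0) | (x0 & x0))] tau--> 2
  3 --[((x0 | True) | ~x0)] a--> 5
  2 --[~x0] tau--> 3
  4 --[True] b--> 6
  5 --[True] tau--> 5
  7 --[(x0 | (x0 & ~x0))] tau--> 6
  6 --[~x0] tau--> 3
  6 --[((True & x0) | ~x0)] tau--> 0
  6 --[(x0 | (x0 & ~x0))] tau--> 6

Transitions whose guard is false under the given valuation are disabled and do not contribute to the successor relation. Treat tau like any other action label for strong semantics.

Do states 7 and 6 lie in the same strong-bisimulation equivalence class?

Compute ~ classes (split until stable):
  round 0: {{0,1,2,3,4,5,6,7}}
  round 1: {{0},{1},{2,5,6,7},{3},{4}}
  round 2: {{0},{1},{2},{3},{4},{5},{6,7}}
7 equivalence class(es) (converged in 3)
[7]={6,7}  [6]={6,7}

Answer: BISIMILAR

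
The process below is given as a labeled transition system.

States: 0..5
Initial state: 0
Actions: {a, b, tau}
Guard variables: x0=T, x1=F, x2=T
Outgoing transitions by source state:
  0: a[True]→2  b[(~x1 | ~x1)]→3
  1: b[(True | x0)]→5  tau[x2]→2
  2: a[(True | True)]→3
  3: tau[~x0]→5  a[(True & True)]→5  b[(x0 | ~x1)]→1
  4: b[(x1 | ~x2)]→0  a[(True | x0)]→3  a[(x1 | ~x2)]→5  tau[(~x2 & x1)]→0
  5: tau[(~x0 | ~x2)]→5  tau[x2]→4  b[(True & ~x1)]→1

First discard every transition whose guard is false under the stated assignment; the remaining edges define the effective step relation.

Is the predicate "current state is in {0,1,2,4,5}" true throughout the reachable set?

Safe = {0,1,2,4,5}
Reach set: {0,1,2,3,4,5}
  0: ✓
  1: ✓
  2: ✓
  3: outside
  4: ✓
  5: ✓
reach 3 via b — violates

Answer: INVARIANT VIOLATED at state 3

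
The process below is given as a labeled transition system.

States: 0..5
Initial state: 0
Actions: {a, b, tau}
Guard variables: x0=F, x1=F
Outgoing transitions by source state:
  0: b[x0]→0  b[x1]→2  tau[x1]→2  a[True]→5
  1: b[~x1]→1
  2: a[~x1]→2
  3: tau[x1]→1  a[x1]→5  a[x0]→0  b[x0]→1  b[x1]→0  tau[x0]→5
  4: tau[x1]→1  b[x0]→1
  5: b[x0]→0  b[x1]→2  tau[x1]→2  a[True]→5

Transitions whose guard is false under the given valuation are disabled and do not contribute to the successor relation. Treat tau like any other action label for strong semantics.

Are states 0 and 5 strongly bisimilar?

Answer: BISIMILAR

Trace:
Compute ~ classes (split until stable):
  round 0: {{0,1,2,3,4,5}}
  round 1: {{0,2,5},{1},{3,4}}
stable after 2 split(s): 3 block(s)
0∈{0,2,5}, 5∈{0,2,5}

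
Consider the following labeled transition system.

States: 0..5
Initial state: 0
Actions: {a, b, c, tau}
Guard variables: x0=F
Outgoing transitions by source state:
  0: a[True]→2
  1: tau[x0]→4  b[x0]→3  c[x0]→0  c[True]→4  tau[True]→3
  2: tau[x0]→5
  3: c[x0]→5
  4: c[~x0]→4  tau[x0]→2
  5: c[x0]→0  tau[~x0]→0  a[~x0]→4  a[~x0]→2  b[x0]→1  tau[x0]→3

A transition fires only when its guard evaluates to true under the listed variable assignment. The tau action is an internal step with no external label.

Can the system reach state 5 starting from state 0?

7 transition(s) survive guard evaluation.
Layer 0: {0}
Layer 1: {2}  cumulative {0,2}
Reachable = {0,2}

Answer: UNREACHABLE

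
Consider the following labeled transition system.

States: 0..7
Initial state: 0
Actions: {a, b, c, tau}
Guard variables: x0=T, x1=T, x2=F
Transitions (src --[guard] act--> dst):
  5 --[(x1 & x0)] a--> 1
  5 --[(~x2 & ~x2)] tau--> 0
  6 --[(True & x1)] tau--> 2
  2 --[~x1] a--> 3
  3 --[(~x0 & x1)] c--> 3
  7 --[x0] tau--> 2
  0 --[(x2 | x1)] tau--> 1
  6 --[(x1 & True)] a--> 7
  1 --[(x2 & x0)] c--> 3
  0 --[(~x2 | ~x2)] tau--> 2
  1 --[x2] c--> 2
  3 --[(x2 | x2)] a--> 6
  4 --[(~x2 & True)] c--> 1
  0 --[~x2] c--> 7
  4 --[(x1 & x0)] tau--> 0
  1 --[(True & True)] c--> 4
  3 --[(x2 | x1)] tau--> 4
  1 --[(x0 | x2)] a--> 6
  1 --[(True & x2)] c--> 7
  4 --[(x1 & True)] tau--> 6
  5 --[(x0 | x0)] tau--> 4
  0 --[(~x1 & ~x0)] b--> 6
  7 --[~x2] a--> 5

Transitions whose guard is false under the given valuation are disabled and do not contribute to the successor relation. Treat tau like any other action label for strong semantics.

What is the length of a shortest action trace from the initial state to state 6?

Answer: 2

Working:
Breadth-first toward 6:
  Layer 0: {0}
  Layer 1: {1,2,7}
  Layer 2: {4,5,6}
first hit 6 at d=2 via tau·a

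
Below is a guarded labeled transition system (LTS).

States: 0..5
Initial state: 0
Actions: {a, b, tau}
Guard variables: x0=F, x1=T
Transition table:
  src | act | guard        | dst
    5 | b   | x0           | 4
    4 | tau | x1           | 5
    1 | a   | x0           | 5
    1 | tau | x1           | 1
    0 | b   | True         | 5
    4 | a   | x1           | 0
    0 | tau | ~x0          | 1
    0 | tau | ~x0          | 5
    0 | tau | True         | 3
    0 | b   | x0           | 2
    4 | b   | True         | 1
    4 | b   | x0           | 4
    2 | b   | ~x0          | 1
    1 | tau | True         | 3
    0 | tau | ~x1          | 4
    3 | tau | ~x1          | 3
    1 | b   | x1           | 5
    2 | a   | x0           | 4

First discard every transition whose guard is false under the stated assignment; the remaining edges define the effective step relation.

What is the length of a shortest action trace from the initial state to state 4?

Answer: UNREACHABLE

Trace:
BFS to 4:
  L0 = {0}
  L1 = {1,3,5}
4 never appears.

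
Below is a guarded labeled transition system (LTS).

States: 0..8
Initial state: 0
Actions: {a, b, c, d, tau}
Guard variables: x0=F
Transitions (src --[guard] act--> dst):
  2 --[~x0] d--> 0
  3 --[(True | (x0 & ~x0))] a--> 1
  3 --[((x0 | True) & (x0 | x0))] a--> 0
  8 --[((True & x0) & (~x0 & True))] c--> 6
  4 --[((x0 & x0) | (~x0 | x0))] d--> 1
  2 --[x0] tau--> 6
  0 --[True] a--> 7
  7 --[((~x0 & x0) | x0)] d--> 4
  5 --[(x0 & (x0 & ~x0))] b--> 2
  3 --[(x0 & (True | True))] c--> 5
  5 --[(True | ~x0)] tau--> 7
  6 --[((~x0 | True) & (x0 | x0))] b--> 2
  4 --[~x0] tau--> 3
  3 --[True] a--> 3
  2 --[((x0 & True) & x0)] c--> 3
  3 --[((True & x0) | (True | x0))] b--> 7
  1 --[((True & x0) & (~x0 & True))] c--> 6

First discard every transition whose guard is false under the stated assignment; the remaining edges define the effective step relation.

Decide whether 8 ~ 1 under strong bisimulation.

Bisimulation quotient by refinement:
  round 0: {{0,1,2,3,4,5,6,7,8}}
  round 1: {{0},{1,6,7,8},{2},{3},{4},{5}}
stable after 2 split(s): 6 block(s)
8∈{1,6,7,8}, 1∈{1,6,7,8}

Answer: BISIMILAR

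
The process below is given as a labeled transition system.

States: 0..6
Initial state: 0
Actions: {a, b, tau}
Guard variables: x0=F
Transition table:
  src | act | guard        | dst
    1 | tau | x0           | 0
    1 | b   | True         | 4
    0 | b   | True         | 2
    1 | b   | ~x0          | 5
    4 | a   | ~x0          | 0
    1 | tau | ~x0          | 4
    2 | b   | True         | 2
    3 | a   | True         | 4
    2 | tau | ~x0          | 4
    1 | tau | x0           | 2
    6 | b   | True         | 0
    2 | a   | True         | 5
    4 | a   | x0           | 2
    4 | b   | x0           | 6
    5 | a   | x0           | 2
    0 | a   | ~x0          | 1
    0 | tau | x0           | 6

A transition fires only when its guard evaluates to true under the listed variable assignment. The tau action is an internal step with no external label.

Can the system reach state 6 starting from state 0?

Guard filter leaves 11 enabled edge(s).
depth 0: {0}
depth 1: {1,2}  total {0,1,2}
depth 2: {4,5}  total {0,1,2,4,5}
Reachable = {0,1,2,4,5}

Answer: UNREACHABLE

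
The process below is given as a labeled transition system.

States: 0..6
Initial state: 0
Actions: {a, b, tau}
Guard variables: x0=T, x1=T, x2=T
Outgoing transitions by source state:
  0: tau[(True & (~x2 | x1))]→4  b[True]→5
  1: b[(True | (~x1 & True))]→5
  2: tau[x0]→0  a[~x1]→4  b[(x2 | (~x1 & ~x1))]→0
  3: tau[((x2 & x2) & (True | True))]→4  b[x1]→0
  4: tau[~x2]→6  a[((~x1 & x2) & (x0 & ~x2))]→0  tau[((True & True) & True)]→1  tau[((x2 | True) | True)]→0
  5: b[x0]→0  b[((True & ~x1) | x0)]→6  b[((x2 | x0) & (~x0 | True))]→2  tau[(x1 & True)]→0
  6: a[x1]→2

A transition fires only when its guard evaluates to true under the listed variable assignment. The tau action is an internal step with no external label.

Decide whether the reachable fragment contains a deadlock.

Reach set: {0,1,2,4,5,6}
  0: b→5  tau→4  [deg 2]
  1: b→5  [deg 1]
  2: b→0  tau→0  [deg 2]
  4: tau→0  tau→1  [deg 2]
  5: b→0  b→2  b→6  tau→0  [deg 4]
  6: a→2  [deg 1]

Answer: DEADLOCK-FREE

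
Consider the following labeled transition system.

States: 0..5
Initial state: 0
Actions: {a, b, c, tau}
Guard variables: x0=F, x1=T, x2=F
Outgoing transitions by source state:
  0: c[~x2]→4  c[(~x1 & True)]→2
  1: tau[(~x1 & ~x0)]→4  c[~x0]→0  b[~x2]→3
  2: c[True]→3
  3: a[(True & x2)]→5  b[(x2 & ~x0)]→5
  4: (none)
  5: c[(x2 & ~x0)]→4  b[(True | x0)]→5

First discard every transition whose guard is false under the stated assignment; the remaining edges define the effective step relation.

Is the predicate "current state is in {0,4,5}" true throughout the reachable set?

Answer: INVARIANT HOLDS

Trace:
Allowed set {0,4,5}
Reach set: {0,4}
  0: ok
  4: ok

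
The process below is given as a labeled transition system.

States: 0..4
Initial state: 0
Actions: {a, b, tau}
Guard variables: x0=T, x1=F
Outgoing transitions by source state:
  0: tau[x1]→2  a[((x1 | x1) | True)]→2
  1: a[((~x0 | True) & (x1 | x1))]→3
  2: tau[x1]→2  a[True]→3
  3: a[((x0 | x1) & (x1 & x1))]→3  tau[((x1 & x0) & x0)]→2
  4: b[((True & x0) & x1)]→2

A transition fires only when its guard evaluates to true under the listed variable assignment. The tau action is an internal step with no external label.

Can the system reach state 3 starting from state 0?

Answer: REACHABLE

Analysis:
2 transition(s) survive guard evaluation.
Layer 0: {0}
Layer 1: {2}  now seen {0,2}
Layer 2: {3}  now seen {0,2,3}
Reachable = {0,2,3}
Path to 3: a·a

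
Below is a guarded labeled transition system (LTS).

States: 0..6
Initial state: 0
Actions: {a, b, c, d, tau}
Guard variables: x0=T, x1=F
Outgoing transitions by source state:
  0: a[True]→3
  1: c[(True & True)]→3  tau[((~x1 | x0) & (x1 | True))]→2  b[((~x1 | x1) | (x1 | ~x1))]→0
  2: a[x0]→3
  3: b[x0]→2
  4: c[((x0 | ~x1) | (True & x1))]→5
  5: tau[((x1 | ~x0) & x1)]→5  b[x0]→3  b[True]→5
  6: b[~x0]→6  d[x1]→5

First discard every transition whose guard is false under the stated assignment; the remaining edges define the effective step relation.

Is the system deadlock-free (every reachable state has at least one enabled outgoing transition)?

Answer: DEADLOCK-FREE

Analysis:
Reachable = {0,2,3}
  0: a→3  [1 exit(s)]
  2: a→3  [1 exit(s)]
  3: b→2  [1 exit(s)]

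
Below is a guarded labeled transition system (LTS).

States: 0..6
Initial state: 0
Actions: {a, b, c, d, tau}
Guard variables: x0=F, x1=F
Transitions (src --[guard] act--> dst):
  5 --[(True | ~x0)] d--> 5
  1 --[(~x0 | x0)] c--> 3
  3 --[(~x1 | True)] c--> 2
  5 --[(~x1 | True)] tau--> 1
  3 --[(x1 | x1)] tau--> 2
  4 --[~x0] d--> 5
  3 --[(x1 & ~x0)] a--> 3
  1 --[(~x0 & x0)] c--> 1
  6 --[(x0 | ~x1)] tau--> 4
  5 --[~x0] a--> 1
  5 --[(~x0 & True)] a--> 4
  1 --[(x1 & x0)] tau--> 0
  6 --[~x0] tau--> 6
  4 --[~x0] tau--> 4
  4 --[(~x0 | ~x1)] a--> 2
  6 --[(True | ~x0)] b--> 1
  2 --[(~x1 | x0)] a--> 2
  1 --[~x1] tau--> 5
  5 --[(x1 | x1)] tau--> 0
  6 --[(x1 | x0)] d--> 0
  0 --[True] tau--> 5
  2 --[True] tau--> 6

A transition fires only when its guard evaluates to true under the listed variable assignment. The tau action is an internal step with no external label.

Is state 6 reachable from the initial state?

16 transition(s) survive guard evaluation.
Layer 0: {0}
Layer 1: {5}  cumulative {0,5}
Layer 2: {1,4}  cumulative {0,1,4,5}
Layer 3: {2,3}  cumulative {0,1,2,3,4,5}
Layer 4: {6}  cumulative {0,1,2,3,4,5,6}
Reachable = {0,1,2,3,4,5,6}
trace reaching 6: tau·a·a·tau

Answer: REACHABLE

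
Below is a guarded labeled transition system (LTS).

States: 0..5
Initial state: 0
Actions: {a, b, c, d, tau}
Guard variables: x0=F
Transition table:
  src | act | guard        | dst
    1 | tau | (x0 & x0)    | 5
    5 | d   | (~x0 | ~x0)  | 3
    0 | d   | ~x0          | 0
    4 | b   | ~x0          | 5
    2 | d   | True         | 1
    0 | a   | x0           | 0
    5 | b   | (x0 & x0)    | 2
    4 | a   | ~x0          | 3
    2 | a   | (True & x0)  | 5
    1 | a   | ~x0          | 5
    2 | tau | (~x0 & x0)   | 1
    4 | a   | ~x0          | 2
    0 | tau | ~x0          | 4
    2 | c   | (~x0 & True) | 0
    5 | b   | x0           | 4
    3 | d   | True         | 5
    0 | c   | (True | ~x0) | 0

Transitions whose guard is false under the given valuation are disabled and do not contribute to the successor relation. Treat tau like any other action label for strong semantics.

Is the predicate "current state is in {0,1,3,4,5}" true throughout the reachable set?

Inv-set: {0,1,3,4,5}
Reach set: {0,1,2,3,4,5}
  0: safe
  1: safe
  2: outside
  3: safe
  4: safe
  5: safe
witness against invariant: tau·a → 2

Answer: INVARIANT VIOLATED at state 2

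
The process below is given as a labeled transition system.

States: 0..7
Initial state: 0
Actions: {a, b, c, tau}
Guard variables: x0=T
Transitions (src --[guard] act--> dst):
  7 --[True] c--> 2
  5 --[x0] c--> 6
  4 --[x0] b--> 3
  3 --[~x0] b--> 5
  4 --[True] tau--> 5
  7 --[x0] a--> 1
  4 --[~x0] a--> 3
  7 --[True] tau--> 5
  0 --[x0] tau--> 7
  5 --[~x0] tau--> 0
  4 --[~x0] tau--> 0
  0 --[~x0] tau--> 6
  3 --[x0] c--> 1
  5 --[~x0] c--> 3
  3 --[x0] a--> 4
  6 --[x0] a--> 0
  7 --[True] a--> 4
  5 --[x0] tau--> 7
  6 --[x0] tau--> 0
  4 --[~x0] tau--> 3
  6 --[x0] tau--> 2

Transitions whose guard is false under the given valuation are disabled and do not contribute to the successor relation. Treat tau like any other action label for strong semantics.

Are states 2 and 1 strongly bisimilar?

Bisimulation quotient by refinement:
  P[0] = {{0,1,2,3,4,5,6,7}}
  P[1] = {{0},{1,2},{3},{4},{5},{6},{7}}
Fixed point at round 2; 7 class(es).
class of 2: {1,2}; class of 1: {1,2}

Answer: BISIMILAR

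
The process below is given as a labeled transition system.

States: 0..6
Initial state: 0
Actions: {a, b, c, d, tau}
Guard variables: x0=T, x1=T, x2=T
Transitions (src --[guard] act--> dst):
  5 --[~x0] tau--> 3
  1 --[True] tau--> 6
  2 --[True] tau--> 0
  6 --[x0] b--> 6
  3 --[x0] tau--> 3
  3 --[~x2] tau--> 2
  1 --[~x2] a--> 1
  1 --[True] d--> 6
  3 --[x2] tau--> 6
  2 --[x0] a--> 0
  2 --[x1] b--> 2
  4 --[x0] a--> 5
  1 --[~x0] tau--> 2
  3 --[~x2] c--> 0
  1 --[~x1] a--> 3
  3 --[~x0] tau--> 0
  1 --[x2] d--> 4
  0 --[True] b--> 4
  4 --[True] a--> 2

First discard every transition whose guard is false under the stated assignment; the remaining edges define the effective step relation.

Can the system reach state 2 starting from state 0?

Answer: REACHABLE

Trace:
Guard filter leaves 12 enabled edge(s).
Layer 0: {0}
Layer 1: {4}  cumulative {0,4}
Layer 2: {2,5}  cumulative {0,2,4,5}
Reach set: {0,2,4,5}
witness 2: b·a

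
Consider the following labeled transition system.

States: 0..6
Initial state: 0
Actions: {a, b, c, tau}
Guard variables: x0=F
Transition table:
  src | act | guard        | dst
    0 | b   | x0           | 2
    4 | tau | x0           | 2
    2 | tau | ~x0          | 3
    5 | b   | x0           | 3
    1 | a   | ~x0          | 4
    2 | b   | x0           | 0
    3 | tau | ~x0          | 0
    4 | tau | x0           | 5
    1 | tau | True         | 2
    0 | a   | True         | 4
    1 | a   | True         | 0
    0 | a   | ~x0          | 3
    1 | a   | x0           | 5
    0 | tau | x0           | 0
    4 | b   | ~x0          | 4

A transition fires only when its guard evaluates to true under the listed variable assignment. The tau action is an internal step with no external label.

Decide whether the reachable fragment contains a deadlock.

Reach set: {0,3,4}
  0: a→3  a→4  [deg 2]
  3: tau→0  [deg 1]
  4: b→4  [deg 1]

Answer: DEADLOCK-FREE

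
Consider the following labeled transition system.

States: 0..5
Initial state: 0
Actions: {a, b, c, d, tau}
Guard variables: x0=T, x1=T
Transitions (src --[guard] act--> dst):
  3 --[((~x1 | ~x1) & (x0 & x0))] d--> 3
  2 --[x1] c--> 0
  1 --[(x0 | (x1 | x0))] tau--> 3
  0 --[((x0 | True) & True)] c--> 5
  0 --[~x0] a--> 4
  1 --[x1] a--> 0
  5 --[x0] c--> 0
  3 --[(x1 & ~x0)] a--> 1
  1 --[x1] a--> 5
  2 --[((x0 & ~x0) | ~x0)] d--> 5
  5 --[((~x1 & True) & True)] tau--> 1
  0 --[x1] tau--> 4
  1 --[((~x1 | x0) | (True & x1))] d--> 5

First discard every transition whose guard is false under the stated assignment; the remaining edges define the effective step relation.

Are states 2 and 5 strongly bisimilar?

Answer: BISIMILAR

Analysis:
Refine partition for ~:
  π0 = {{0,1,2,3,4,5}}
  π1 = {{0},{1},{2,5},{3,4}}
Fixed point at round 2; 4 class(es).
2∈{2,5}, 5∈{2,5}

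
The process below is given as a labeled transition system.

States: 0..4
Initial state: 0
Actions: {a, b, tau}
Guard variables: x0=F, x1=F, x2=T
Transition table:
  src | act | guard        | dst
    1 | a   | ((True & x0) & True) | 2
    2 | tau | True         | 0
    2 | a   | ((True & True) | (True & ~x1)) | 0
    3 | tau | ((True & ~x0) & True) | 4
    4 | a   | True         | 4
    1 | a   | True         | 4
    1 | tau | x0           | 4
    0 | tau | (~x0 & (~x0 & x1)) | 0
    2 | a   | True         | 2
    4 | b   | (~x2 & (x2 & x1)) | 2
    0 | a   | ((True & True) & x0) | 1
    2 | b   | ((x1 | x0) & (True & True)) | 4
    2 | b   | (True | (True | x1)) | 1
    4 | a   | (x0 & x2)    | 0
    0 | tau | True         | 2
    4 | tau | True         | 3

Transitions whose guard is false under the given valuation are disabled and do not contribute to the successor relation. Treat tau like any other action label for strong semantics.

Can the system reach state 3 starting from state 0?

9 transition(s) survive guard evaluation.
Layer 0: {0}
Layer 1: {2}  cumulative {0,2}
Layer 2: {1}  cumulative {0,1,2}
Layer 3: {4}  cumulative {0,1,2,4}
Layer 4: {3}  cumulative {0,1,2,3,4}
Reach set: {0,1,2,3,4}
witness 3: tau·b·a·tau

Answer: REACHABLE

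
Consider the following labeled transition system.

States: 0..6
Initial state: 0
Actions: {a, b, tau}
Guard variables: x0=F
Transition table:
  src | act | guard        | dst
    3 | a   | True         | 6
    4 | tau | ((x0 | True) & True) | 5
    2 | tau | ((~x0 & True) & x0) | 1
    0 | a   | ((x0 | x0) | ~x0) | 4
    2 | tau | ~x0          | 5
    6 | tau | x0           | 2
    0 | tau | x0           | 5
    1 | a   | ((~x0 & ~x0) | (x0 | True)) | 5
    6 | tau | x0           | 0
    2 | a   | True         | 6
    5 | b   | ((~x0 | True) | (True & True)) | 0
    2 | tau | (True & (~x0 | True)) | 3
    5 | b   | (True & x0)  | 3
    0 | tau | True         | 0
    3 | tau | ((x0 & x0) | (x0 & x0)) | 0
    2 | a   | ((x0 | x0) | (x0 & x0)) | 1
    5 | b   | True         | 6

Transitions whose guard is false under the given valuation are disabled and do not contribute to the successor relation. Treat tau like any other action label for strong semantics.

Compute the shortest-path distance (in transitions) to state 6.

BFS to 6:
  Layer 0: {0}
  Layer 1: {4}
  Layer 2: {5}
  Layer 3: {6}
depth(6)=3, e.g. a·tau·b

Answer: 3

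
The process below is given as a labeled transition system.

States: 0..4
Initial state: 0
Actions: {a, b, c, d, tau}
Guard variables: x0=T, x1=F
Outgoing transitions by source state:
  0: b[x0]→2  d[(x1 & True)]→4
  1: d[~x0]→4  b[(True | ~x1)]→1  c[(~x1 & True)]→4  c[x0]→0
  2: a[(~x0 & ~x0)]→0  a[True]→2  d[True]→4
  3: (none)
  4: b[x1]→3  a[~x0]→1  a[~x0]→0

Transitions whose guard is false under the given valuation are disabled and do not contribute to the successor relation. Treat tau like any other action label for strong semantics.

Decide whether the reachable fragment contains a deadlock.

Reach set: {0,2,4}
  0: b→2  [1 out]
  2: a→2  d→4  [2 out]
  4: ∅  [no exit]
trace reaching 4: b·d

Answer: DEADLOCK at state 4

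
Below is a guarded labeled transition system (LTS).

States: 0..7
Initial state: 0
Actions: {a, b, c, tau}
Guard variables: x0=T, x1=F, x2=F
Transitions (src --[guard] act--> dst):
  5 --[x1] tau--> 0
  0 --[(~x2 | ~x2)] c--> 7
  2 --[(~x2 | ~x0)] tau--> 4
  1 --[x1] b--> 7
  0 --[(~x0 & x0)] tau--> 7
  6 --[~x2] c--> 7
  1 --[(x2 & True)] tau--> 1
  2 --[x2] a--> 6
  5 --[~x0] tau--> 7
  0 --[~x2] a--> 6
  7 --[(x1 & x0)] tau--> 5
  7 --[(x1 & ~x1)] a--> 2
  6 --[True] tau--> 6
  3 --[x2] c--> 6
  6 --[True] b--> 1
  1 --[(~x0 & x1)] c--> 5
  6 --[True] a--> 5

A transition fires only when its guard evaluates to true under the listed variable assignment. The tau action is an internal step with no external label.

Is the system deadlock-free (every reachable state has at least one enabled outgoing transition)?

Reach set: {0,1,5,6,7}
  0: a→6  c→7  [2 exit(s)]
  1: ∅  [deadlock]
  5: ∅  [deadlock]
  6: a→5  b→1  c→7  tau→6  [4 exit(s)]
  7: ∅  [deadlock]
Path to 1: a·b

Answer: DEADLOCK at state 1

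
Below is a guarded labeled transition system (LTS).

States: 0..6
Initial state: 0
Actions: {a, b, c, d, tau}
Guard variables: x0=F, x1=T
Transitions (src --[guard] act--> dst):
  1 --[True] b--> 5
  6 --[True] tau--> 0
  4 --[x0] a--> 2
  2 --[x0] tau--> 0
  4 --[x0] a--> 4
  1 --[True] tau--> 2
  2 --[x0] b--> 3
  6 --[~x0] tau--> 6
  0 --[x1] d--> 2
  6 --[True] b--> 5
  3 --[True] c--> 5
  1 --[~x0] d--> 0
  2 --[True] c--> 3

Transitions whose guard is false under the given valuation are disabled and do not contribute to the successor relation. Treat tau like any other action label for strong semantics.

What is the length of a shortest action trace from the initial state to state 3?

Answer: 2

Trace:
BFS to 3:
  Layer 0: {0}
  Layer 1: {2}
  Layer 2: {3}
3 enters at depth 2; path d·c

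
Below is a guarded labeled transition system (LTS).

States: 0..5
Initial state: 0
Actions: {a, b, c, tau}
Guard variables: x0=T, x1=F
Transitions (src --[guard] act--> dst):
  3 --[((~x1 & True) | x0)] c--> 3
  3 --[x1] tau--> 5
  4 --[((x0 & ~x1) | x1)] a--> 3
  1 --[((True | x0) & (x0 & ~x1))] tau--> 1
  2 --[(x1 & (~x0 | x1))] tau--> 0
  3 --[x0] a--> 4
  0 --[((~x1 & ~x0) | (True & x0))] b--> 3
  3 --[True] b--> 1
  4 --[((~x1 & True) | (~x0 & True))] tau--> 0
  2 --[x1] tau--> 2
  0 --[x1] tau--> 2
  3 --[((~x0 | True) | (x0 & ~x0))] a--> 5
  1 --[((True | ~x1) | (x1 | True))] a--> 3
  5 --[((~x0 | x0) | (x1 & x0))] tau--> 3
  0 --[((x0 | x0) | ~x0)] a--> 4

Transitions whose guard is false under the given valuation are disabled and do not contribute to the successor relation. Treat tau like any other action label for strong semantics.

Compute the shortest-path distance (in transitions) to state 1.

Breadth-first toward 1:
  depth 0: {0}
  depth 1: {3,4}
  depth 2: {1,5}
first hit 1 at d=2 via b·b

Answer: 2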